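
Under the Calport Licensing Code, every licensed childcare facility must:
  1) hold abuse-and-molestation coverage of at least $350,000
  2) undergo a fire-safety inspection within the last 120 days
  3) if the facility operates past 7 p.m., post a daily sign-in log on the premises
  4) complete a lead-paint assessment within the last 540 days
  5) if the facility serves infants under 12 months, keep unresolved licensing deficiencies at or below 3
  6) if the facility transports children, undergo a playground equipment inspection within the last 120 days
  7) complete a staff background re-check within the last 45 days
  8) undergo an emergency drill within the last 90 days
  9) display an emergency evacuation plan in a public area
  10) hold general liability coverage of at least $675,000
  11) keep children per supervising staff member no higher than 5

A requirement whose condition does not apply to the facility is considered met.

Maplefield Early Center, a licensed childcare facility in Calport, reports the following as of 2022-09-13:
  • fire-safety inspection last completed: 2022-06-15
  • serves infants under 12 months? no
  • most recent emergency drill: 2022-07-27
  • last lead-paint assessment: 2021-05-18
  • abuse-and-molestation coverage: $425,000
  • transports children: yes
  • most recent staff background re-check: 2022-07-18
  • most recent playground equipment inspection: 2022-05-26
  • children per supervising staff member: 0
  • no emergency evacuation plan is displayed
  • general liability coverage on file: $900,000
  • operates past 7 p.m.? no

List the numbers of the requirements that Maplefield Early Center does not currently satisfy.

1. abuse-and-molestation coverage $425,000 ≥ $350,000 → met
2. fire-safety inspection 90 days ago vs limit 120 → met
3. condition 'operates past 7 p.m.' does not hold → requirement n/a → met
4. lead-paint assessment 483 days ago vs limit 540 → met
5. condition 'serves infants under 12 months' does not hold → requirement n/a → met
6. condition 'transports children' holds; playground equipment inspection 110 days ago vs limit 120 → met
7. staff background re-check 57 days ago vs limit 45 → not met
8. emergency drill 48 days ago vs limit 90 → met
9. emergency evacuation plan absent → not met
10. general liability coverage $900,000 ≥ $675,000 → met
11. children per supervising staff member 0 ≤ 5 → met
Not met: 7, 9

7, 9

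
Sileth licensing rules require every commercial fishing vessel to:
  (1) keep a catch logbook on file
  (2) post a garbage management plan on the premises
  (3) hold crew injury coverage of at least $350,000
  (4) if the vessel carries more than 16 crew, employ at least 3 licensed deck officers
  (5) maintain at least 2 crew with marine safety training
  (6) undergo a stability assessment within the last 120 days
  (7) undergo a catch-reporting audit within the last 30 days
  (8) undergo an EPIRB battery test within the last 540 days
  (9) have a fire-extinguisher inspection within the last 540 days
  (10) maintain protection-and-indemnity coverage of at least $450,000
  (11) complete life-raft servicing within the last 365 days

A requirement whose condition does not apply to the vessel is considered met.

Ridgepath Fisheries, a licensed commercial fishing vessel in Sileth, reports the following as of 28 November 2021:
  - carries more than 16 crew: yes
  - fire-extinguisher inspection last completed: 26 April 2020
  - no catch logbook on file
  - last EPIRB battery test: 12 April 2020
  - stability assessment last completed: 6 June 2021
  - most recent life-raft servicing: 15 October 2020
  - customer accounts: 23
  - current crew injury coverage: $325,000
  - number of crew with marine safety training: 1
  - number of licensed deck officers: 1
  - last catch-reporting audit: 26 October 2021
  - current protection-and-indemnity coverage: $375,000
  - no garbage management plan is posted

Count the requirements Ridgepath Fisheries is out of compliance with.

1. catch logbook absent → not met
2. garbage management plan absent → not met
3. crew injury coverage $325,000 < $350,000 → not met
4. condition 'carries more than 16 crew' holds; licensed deck officers 1 < 3 → not met
5. crew with marine safety training 1 < 2 → not met
6. stability assessment 175 days ago vs limit 120 → not met
7. catch-reporting audit 33 days ago vs limit 30 → not met
8. EPIRB battery test 595 days ago vs limit 540 → not met
9. fire-extinguisher inspection 581 days ago vs limit 540 → not met
10. protection-and-indemnity coverage $375,000 < $450,000 → not met
11. life-raft servicing 409 days ago vs limit 365 → not met
Not met: 11 of 11

11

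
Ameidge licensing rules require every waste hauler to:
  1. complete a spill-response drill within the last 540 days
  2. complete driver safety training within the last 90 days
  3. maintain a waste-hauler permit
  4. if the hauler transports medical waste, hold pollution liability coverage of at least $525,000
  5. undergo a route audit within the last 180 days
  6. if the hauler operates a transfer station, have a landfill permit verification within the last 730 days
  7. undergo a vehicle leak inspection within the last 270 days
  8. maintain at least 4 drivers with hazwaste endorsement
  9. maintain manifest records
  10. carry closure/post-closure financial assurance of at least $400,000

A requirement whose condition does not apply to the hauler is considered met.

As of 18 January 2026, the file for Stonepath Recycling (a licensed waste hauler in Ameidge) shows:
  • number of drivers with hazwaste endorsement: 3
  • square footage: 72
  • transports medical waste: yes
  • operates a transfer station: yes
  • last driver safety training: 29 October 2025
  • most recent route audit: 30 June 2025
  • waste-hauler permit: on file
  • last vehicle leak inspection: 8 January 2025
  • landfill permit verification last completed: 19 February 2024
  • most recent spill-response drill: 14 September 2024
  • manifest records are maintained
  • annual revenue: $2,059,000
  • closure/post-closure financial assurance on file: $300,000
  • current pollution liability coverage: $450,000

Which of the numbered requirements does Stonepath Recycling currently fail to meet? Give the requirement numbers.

1. spill-response drill 491 days ago vs limit 540 → met
2. driver safety training 81 days ago vs limit 90 → met
3. waste-hauler permit present → met
4. condition 'transports medical waste' holds; pollution liability coverage $450,000 < $525,000 → not met
5. route audit 202 days ago vs limit 180 → not met
6. condition 'operates a transfer station' holds; landfill permit verification 699 days ago vs limit 730 → met
7. vehicle leak inspection 375 days ago vs limit 270 → not met
8. drivers with hazwaste endorsement 3 < 4 → not met
9. manifest records present → met
10. closure/post-closure financial assurance $300,000 < $400,000 → not met
Not met: 4, 5, 7, 8, 10

4, 5, 7, 8, 10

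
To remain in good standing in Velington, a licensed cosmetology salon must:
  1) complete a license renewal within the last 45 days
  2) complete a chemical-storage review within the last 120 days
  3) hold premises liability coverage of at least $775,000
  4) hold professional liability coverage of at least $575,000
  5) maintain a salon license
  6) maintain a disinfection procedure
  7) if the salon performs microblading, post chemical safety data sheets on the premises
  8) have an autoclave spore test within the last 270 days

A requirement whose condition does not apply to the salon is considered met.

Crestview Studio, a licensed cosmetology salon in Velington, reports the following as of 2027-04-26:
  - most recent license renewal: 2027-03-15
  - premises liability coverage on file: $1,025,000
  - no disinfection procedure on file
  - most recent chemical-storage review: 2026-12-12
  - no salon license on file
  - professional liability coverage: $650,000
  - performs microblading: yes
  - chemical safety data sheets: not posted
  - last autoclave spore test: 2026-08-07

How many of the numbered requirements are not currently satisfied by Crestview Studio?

4

1. license renewal 42 days ago vs limit 45 → met
2. chemical-storage review 135 days ago vs limit 120 → not met
3. premises liability coverage $1,025,000 ≥ $775,000 → met
4. professional liability coverage $650,000 ≥ $575,000 → met
5. salon license absent → not met
6. disinfection procedure absent → not met
7. condition 'performs microblading' holds; chemical safety data sheets absent → not met
8. autoclave spore test 262 days ago vs limit 270 → met
Not met: 4 of 8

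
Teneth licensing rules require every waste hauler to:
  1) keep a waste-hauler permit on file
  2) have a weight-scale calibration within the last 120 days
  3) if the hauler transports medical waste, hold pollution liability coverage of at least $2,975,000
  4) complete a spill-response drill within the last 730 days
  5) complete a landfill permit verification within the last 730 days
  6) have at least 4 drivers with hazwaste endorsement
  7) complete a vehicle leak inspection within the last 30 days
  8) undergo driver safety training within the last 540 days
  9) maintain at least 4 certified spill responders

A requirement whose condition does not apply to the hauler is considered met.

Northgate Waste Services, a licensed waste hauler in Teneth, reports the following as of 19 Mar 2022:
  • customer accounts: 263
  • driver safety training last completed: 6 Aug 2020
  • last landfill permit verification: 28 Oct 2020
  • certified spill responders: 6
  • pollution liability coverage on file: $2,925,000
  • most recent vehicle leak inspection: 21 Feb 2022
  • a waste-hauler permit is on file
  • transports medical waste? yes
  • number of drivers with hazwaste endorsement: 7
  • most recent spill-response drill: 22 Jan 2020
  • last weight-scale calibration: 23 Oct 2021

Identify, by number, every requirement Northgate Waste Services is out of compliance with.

2, 3, 4, 8

1. waste-hauler permit present → met
2. weight-scale calibration 147 days ago vs limit 120 → not met
3. condition 'transports medical waste' holds; pollution liability coverage $2,925,000 < $2,975,000 → not met
4. spill-response drill 787 days ago vs limit 730 → not met
5. landfill permit verification 507 days ago vs limit 730 → met
6. drivers with hazwaste endorsement 7 ≥ 4 → met
7. vehicle leak inspection 26 days ago vs limit 30 → met
8. driver safety training 590 days ago vs limit 540 → not met
9. certified spill responders 6 ≥ 4 → met
Not met: 2, 3, 4, 8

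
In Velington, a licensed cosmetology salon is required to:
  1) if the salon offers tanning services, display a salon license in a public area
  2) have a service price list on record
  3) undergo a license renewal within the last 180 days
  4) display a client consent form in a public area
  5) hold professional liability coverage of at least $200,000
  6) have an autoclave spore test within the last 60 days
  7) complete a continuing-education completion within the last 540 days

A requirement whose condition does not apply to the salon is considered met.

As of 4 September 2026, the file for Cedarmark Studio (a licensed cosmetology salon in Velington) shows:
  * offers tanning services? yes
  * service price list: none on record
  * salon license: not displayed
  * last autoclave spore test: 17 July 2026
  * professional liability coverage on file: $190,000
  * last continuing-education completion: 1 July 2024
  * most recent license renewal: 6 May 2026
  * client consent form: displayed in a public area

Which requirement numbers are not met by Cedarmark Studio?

1, 2, 5, 7

1. condition 'offers tanning services' holds; salon license absent → not met
2. service price list absent → not met
3. license renewal 121 days ago vs limit 180 → met
4. client consent form present → met
5. professional liability coverage $190,000 < $200,000 → not met
6. autoclave spore test 49 days ago vs limit 60 → met
7. continuing-education completion 795 days ago vs limit 540 → not met
Not met: 1, 2, 5, 7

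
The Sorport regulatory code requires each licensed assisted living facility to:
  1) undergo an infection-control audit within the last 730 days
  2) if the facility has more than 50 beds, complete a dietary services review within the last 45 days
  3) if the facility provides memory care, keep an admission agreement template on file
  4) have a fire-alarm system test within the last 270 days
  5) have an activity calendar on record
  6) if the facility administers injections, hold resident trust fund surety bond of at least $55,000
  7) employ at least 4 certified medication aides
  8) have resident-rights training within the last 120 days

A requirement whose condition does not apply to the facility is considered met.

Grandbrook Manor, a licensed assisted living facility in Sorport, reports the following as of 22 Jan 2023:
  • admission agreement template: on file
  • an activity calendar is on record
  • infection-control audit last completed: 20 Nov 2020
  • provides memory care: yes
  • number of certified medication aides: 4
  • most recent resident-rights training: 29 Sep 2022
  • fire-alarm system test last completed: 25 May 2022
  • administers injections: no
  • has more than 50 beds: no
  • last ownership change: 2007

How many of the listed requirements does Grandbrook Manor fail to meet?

1

1. infection-control audit 793 days ago vs limit 730 → not met
2. condition 'has more than 50 beds' does not hold → requirement n/a → met
3. condition 'provides memory care' holds; admission agreement template present → met
4. fire-alarm system test 242 days ago vs limit 270 → met
5. activity calendar present → met
6. condition 'administers injections' does not hold → requirement n/a → met
7. certified medication aides 4 ≥ 4 → met
8. resident-rights training 115 days ago vs limit 120 → met
Not met: 1 of 8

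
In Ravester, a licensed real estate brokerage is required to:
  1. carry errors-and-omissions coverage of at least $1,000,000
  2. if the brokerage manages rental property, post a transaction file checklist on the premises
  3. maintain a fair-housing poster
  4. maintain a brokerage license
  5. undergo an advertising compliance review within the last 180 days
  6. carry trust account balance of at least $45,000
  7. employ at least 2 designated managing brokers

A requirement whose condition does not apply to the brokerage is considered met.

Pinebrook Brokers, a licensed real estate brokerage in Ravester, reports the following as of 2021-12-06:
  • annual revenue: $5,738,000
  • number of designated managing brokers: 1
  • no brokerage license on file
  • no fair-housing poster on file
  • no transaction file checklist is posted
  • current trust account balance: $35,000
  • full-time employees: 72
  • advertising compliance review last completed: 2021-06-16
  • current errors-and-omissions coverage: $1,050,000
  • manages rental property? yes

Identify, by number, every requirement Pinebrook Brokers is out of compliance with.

1. errors-and-omissions coverage $1,050,000 ≥ $1,000,000 → met
2. condition 'manages rental property' holds; transaction file checklist absent → not met
3. fair-housing poster absent → not met
4. brokerage license absent → not met
5. advertising compliance review 173 days ago vs limit 180 → met
6. trust account balance $35,000 < $45,000 → not met
7. designated managing brokers 1 < 2 → not met
Not met: 2, 3, 4, 6, 7

2, 3, 4, 6, 7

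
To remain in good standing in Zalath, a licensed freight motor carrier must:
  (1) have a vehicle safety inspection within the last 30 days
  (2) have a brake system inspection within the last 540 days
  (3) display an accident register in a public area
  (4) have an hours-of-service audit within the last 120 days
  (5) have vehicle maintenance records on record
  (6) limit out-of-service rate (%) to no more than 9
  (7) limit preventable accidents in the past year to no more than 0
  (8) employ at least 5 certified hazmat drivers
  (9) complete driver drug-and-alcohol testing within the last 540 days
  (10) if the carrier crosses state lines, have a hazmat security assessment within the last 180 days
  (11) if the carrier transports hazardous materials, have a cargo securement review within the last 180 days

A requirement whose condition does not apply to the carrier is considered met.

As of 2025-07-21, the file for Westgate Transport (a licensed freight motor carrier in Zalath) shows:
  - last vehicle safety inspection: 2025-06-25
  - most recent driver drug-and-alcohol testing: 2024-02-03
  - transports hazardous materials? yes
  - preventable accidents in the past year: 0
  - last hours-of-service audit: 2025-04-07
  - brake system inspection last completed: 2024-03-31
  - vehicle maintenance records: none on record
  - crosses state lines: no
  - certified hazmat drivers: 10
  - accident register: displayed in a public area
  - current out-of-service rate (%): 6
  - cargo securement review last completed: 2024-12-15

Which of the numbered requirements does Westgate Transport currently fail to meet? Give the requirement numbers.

5, 11

1. vehicle safety inspection 26 days ago vs limit 30 → met
2. brake system inspection 477 days ago vs limit 540 → met
3. accident register present → met
4. hours-of-service audit 105 days ago vs limit 120 → met
5. vehicle maintenance records absent → not met
6. out-of-service rate (%) 6 ≤ 9 → met
7. preventable accidents in the past year 0 ≤ 0 → met
8. certified hazmat drivers 10 ≥ 5 → met
9. driver drug-and-alcohol testing 534 days ago vs limit 540 → met
10. condition 'crosses state lines' does not hold → requirement n/a → met
11. condition 'transports hazardous materials' holds; cargo securement review 218 days ago vs limit 180 → not met
Not met: 5, 11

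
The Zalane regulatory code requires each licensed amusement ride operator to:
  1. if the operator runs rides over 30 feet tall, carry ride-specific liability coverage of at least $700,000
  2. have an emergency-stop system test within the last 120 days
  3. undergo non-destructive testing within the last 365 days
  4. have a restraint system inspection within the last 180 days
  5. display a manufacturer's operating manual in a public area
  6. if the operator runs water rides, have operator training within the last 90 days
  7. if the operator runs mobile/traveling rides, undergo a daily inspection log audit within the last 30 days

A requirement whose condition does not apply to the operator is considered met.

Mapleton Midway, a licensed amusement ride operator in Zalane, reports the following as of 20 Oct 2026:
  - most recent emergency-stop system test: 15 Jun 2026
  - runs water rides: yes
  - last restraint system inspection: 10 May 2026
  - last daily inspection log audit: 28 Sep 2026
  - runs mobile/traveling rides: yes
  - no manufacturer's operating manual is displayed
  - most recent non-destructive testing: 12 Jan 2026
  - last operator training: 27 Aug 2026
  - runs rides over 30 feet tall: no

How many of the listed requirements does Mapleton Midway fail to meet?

2

1. condition 'runs rides over 30 feet tall' does not hold → requirement n/a → met
2. emergency-stop system test 127 days ago vs limit 120 → not met
3. non-destructive testing 281 days ago vs limit 365 → met
4. restraint system inspection 163 days ago vs limit 180 → met
5. manufacturer's operating manual absent → not met
6. condition 'runs water rides' holds; operator training 54 days ago vs limit 90 → met
7. condition 'runs mobile/traveling rides' holds; daily inspection log audit 22 days ago vs limit 30 → met
Not met: 2 of 7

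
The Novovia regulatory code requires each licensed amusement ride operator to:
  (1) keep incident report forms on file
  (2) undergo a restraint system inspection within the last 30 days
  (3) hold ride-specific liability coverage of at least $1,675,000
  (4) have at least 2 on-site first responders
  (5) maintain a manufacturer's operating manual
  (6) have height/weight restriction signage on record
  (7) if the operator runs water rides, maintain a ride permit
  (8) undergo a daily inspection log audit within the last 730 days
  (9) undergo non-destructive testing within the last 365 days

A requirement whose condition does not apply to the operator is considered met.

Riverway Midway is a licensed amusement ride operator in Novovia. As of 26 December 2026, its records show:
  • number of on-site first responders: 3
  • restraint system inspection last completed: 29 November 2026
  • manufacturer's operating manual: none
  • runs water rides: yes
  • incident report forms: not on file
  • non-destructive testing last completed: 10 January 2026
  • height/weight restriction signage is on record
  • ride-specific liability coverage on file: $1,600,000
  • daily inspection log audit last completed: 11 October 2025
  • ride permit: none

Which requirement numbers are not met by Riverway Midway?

1. incident report forms absent → not met
2. restraint system inspection 27 days ago vs limit 30 → met
3. ride-specific liability coverage $1,600,000 < $1,675,000 → not met
4. on-site first responders 3 ≥ 2 → met
5. manufacturer's operating manual absent → not met
6. height/weight restriction signage present → met
7. condition 'runs water rides' holds; ride permit absent → not met
8. daily inspection log audit 441 days ago vs limit 730 → met
9. non-destructive testing 350 days ago vs limit 365 → met
Not met: 1, 3, 5, 7

1, 3, 5, 7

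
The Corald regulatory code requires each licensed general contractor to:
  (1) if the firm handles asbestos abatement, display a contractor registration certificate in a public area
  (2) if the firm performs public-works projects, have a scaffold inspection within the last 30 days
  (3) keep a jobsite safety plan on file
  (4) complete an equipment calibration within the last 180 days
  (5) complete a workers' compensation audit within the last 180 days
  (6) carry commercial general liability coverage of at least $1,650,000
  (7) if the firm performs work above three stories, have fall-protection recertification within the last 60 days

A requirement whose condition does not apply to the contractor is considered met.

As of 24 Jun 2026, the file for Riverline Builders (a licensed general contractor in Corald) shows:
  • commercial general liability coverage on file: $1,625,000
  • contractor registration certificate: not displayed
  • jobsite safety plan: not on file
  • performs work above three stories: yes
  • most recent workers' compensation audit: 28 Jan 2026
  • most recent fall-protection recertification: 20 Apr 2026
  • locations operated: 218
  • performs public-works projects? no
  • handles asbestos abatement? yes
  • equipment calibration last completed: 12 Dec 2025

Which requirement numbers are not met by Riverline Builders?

1, 3, 4, 6, 7

1. condition 'handles asbestos abatement' holds; contractor registration certificate absent → not met
2. condition 'performs public-works projects' does not hold → requirement n/a → met
3. jobsite safety plan absent → not met
4. equipment calibration 194 days ago vs limit 180 → not met
5. workers' compensation audit 147 days ago vs limit 180 → met
6. commercial general liability coverage $1,625,000 < $1,650,000 → not met
7. condition 'performs work above three stories' holds; fall-protection recertification 65 days ago vs limit 60 → not met
Not met: 1, 3, 4, 6, 7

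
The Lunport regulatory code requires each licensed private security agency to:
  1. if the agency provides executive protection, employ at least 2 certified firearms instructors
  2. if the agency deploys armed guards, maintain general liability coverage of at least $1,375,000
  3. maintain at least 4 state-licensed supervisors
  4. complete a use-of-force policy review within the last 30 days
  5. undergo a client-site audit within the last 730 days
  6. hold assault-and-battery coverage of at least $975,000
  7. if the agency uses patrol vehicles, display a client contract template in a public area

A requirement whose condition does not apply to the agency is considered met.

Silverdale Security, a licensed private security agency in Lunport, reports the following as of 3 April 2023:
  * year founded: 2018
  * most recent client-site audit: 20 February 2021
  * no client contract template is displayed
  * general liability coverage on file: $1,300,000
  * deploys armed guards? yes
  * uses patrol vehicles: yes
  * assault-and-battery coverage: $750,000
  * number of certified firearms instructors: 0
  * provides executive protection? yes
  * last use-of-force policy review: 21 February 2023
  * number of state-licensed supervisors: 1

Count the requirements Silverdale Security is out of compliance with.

1. condition 'provides executive protection' holds; certified firearms instructors 0 < 2 → not met
2. condition 'deploys armed guards' holds; general liability coverage $1,300,000 < $1,375,000 → not met
3. state-licensed supervisors 1 < 4 → not met
4. use-of-force policy review 41 days ago vs limit 30 → not met
5. client-site audit 772 days ago vs limit 730 → not met
6. assault-and-battery coverage $750,000 < $975,000 → not met
7. condition 'uses patrol vehicles' holds; client contract template absent → not met
Not met: 7 of 7

7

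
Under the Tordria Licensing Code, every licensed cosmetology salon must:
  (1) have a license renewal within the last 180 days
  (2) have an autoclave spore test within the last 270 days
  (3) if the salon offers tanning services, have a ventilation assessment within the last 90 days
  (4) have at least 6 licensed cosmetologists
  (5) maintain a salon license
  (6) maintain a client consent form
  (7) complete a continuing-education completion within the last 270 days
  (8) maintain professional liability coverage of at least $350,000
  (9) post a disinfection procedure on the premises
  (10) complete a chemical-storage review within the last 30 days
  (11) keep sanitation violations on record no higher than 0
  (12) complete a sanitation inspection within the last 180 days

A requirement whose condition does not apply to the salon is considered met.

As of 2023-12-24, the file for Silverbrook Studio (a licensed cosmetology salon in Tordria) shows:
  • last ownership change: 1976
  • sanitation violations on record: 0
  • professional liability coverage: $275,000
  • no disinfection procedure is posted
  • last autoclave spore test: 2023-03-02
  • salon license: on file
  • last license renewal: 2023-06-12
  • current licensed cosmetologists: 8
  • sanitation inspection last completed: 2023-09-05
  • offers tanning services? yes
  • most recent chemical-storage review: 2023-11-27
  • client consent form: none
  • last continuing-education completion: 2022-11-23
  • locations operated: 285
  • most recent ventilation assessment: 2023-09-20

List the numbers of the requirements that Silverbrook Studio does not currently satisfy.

1, 2, 3, 6, 7, 8, 9

1. license renewal 195 days ago vs limit 180 → not met
2. autoclave spore test 297 days ago vs limit 270 → not met
3. condition 'offers tanning services' holds; ventilation assessment 95 days ago vs limit 90 → not met
4. licensed cosmetologists 8 ≥ 6 → met
5. salon license present → met
6. client consent form absent → not met
7. continuing-education completion 396 days ago vs limit 270 → not met
8. professional liability coverage $275,000 < $350,000 → not met
9. disinfection procedure absent → not met
10. chemical-storage review 27 days ago vs limit 30 → met
11. sanitation violations on record 0 ≤ 0 → met
12. sanitation inspection 110 days ago vs limit 180 → met
Not met: 1, 2, 3, 6, 7, 8, 9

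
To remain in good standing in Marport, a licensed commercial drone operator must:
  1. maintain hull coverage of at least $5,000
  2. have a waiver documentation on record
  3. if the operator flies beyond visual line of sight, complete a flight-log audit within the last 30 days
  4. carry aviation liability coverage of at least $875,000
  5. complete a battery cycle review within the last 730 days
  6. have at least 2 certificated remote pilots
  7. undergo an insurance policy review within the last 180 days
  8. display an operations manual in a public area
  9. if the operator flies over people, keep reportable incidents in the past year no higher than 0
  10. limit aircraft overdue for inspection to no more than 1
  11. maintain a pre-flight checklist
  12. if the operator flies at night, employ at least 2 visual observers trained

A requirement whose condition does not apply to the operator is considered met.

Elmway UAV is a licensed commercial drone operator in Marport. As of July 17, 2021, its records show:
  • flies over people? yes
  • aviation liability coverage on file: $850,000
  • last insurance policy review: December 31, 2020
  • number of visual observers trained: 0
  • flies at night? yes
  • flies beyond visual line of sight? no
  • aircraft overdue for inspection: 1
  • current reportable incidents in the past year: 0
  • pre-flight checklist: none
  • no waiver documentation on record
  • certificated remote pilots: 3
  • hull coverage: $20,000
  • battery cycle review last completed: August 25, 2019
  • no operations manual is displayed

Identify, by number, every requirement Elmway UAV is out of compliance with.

2, 4, 7, 8, 11, 12

1. hull coverage $20,000 ≥ $5,000 → met
2. waiver documentation absent → not met
3. condition 'flies beyond visual line of sight' does not hold → requirement n/a → met
4. aviation liability coverage $850,000 < $875,000 → not met
5. battery cycle review 692 days ago vs limit 730 → met
6. certificated remote pilots 3 ≥ 2 → met
7. insurance policy review 198 days ago vs limit 180 → not met
8. operations manual absent → not met
9. condition 'flies over people' holds; reportable incidents in the past year 0 ≤ 0 → met
10. aircraft overdue for inspection 1 ≤ 1 → met
11. pre-flight checklist absent → not met
12. condition 'flies at night' holds; visual observers trained 0 < 2 → not met
Not met: 2, 4, 7, 8, 11, 12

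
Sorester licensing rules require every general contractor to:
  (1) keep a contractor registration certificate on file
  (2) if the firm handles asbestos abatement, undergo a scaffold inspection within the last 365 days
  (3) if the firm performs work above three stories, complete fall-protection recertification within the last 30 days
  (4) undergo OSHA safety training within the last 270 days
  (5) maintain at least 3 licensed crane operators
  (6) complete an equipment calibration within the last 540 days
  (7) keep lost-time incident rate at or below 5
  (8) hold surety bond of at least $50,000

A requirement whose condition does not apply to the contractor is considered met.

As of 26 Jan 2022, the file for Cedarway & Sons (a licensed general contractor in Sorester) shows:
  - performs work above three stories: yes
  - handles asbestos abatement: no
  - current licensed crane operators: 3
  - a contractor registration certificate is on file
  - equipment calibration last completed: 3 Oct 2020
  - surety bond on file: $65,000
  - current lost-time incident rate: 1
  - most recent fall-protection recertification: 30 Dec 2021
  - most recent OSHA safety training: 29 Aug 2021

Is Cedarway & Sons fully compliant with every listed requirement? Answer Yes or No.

1. contractor registration certificate present → met
2. condition 'handles asbestos abatement' does not hold → requirement n/a → met
3. condition 'performs work above three stories' holds; fall-protection recertification 27 days ago vs limit 30 → met
4. OSHA safety training 150 days ago vs limit 270 → met
5. licensed crane operators 3 ≥ 3 → met
6. equipment calibration 480 days ago vs limit 540 → met
7. lost-time incident rate 1 ≤ 5 → met
8. surety bond $65,000 ≥ $50,000 → met
All met.

Yes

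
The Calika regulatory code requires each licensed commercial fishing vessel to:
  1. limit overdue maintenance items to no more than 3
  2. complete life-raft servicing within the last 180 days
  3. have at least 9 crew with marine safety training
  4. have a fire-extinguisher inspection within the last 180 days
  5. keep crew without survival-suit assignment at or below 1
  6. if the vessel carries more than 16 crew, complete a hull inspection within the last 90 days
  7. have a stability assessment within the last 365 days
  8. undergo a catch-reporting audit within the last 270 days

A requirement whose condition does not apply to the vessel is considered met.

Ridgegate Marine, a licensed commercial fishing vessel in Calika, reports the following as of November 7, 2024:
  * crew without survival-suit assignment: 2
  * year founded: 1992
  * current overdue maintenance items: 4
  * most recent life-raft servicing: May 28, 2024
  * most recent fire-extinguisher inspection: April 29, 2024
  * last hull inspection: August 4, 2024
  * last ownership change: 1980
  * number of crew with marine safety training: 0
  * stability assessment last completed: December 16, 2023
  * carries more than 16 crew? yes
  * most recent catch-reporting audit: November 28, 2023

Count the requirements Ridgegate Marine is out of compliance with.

6

1. overdue maintenance items 4 > 3 → not met
2. life-raft servicing 163 days ago vs limit 180 → met
3. crew with marine safety training 0 < 9 → not met
4. fire-extinguisher inspection 192 days ago vs limit 180 → not met
5. crew without survival-suit assignment 2 > 1 → not met
6. condition 'carries more than 16 crew' holds; hull inspection 95 days ago vs limit 90 → not met
7. stability assessment 327 days ago vs limit 365 → met
8. catch-reporting audit 345 days ago vs limit 270 → not met
Not met: 6 of 8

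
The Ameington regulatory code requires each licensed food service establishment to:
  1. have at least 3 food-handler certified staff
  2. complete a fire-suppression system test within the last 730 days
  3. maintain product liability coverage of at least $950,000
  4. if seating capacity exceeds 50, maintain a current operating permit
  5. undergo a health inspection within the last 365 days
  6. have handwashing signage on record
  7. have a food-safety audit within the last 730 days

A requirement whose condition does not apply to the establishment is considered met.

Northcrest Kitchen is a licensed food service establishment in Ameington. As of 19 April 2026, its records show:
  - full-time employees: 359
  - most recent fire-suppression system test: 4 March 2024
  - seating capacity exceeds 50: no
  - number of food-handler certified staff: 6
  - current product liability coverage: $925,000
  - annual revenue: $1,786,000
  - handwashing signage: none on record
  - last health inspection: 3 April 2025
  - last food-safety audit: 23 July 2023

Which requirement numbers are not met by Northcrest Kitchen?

2, 3, 5, 6, 7

1. food-handler certified staff 6 ≥ 3 → met
2. fire-suppression system test 776 days ago vs limit 730 → not met
3. product liability coverage $925,000 < $950,000 → not met
4. condition 'seating capacity exceeds 50' does not hold → requirement n/a → met
5. health inspection 381 days ago vs limit 365 → not met
6. handwashing signage absent → not met
7. food-safety audit 1001 days ago vs limit 730 → not met
Not met: 2, 3, 5, 6, 7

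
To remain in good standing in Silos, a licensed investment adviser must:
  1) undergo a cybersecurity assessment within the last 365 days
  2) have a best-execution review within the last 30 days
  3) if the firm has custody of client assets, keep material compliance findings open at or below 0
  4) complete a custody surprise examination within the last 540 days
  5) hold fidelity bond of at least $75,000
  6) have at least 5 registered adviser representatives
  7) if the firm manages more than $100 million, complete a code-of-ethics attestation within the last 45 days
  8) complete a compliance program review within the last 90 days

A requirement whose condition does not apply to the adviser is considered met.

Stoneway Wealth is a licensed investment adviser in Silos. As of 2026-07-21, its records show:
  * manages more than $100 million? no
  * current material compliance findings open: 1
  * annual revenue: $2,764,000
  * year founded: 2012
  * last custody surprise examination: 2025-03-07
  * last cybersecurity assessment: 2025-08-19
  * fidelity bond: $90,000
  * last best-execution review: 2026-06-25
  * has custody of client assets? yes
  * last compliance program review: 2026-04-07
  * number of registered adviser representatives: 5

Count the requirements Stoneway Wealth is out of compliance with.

2

1. cybersecurity assessment 336 days ago vs limit 365 → met
2. best-execution review 26 days ago vs limit 30 → met
3. condition 'has custody of client assets' holds; material compliance findings open 1 > 0 → not met
4. custody surprise examination 501 days ago vs limit 540 → met
5. fidelity bond $90,000 ≥ $75,000 → met
6. registered adviser representatives 5 ≥ 5 → met
7. condition 'manages more than $100 million' does not hold → requirement n/a → met
8. compliance program review 105 days ago vs limit 90 → not met
Not met: 2 of 8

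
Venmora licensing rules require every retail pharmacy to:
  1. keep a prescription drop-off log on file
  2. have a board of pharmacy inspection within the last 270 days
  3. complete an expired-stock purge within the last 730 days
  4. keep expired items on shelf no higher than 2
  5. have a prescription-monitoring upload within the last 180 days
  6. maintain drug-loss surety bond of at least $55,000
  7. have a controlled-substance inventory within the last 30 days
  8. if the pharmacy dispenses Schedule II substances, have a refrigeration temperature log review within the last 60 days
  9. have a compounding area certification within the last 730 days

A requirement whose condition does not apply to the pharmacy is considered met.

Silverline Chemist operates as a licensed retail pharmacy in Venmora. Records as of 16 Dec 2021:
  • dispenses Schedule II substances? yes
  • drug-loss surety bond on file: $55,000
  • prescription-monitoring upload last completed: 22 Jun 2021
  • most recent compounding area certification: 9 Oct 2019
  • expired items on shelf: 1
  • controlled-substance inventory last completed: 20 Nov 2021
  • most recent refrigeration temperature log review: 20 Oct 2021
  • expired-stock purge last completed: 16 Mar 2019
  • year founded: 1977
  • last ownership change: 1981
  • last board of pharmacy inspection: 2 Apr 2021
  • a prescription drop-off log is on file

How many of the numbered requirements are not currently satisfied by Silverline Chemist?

2

1. prescription drop-off log present → met
2. board of pharmacy inspection 258 days ago vs limit 270 → met
3. expired-stock purge 1006 days ago vs limit 730 → not met
4. expired items on shelf 1 ≤ 2 → met
5. prescription-monitoring upload 177 days ago vs limit 180 → met
6. drug-loss surety bond $55,000 ≥ $55,000 → met
7. controlled-substance inventory 26 days ago vs limit 30 → met
8. condition 'dispenses Schedule II substances' holds; refrigeration temperature log review 57 days ago vs limit 60 → met
9. compounding area certification 799 days ago vs limit 730 → not met
Not met: 2 of 9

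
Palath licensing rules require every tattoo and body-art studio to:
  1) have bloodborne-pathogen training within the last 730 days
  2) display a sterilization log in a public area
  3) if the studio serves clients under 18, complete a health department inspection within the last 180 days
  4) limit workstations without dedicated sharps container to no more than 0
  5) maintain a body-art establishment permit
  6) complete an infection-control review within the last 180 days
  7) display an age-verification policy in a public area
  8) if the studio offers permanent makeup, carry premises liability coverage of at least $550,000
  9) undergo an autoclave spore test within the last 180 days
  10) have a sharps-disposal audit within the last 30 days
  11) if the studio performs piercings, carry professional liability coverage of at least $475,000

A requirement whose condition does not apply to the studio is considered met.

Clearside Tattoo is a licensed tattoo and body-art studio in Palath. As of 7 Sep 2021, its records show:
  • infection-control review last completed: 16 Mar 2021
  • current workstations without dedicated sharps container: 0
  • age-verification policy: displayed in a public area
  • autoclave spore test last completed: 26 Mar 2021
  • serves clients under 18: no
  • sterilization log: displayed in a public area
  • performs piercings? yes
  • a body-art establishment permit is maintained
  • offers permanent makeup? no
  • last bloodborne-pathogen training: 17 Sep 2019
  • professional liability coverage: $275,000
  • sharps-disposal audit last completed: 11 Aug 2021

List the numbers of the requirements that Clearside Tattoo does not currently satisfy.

1. bloodborne-pathogen training 721 days ago vs limit 730 → met
2. sterilization log present → met
3. condition 'serves clients under 18' does not hold → requirement n/a → met
4. workstations without dedicated sharps container 0 ≤ 0 → met
5. body-art establishment permit present → met
6. infection-control review 175 days ago vs limit 180 → met
7. age-verification policy present → met
8. condition 'offers permanent makeup' does not hold → requirement n/a → met
9. autoclave spore test 165 days ago vs limit 180 → met
10. sharps-disposal audit 27 days ago vs limit 30 → met
11. condition 'performs piercings' holds; professional liability coverage $275,000 < $475,000 → not met
Not met: 11

11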